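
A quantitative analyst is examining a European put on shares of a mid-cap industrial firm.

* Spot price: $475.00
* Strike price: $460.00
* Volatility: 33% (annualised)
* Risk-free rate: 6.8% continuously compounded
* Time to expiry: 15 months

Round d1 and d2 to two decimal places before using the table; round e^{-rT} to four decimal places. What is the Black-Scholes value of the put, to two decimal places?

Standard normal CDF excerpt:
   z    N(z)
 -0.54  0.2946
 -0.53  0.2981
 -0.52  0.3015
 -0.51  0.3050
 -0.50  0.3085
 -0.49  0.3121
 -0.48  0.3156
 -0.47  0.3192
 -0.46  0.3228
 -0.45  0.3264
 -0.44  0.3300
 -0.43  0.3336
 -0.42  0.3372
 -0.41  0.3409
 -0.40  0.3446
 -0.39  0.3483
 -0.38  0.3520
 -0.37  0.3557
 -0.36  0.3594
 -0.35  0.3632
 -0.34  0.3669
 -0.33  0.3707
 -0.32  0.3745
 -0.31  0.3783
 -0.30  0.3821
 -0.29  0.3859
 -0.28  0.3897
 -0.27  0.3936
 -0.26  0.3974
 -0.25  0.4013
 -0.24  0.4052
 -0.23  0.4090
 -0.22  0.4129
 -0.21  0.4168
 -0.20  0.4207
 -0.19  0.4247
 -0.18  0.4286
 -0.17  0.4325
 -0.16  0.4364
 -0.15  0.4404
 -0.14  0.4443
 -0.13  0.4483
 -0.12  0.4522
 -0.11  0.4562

$42.87

σ√T = 0.33 × 1.1180 = 0.3690
ln(S/K) + (r + σ²/2)T = ln(475/460) + (0.068 + 0.33²/2)·1.25 = 0.0321 + 0.1531 = 0.1852
d₁ = 0.1852 / 0.3690 = 0.5018 → 0.50
d₂ = d₁ − σ√T = 0.5018 − 0.3690 = 0.1329 → 0.13
exp(−rT) = exp(−0.068·1.25) = 0.9185
N(−d₂) = N(-0.13) = 0.4483;  N(−d₁) = N(-0.50) = 0.3085
P = 460·0.9185·0.4483 − 475·0.3085 = 189.4112 − 146.5375 = 42.8737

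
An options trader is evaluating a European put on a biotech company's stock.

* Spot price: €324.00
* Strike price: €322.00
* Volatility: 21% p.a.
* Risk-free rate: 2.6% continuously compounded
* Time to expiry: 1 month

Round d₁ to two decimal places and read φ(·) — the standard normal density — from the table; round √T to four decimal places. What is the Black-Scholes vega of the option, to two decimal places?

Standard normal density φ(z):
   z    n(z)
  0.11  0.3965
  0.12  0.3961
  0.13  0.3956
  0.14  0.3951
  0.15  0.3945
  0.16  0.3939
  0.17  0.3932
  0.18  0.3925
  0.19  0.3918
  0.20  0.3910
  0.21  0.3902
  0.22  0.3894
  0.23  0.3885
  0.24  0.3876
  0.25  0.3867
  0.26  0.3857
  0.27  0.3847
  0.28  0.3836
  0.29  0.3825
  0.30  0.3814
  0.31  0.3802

σ√T = 0.21 × 0.2887 = 0.0606
d₁ = [ln(324/322) + (0.026 + 0.21²/2)·0.08333] / 0.0606 = [0.0062 + 0.0040] / 0.0606 = 0.1682 which rounds to 0.17
√T = √0.08333 = 0.2887
φ(d₁) = φ(0.17) = 0.3932
vega = S·φ(d₁)·√T = 324·0.3932·0.2887 = 36.7795

36.78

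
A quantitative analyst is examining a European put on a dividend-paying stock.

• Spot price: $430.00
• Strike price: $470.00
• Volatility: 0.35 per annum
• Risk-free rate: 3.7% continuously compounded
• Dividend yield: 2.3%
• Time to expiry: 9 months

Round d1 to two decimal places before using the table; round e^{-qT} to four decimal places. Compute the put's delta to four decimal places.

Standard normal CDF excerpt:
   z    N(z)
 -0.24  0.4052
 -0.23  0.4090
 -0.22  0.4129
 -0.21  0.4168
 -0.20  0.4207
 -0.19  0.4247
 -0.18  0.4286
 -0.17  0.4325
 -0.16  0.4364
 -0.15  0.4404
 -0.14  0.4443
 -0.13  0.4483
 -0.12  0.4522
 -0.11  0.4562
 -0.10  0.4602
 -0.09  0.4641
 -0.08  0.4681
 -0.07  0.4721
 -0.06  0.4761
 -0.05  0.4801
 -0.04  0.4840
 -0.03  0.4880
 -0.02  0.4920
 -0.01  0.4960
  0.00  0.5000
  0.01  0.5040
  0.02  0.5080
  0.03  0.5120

-0.5345

T = 0.75;  σ√T = 0.3031
d₁ = [ln(430/470) + (0.037 − 0.023 + ½·0.35²)·0.75] / (σ√T) = (-0.0889 + 0.0564) / 0.3031 = -0.1073 ⇒ -0.11
N(d₁) = N(-0.11) = 0.4562
Δ_put = exp(−qT)·(N(d₁) − 1) = 0.9829·(0.4562 − 1) = -0.5345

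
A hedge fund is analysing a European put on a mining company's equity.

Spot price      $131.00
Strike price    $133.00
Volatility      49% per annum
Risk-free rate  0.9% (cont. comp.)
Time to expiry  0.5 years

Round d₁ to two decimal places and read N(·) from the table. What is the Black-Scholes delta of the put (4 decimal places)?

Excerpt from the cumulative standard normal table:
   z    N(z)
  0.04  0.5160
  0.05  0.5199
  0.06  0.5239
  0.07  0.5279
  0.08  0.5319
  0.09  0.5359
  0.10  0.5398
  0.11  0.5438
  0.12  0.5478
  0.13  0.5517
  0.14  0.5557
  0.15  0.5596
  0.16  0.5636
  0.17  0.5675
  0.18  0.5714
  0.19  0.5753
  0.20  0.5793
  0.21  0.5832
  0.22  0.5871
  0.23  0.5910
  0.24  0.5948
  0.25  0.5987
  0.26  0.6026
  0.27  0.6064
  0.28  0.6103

-0.4443

σ√T = 0.49 × 0.7071 = 0.3465
ln(S/K) + (r + σ²/2)T = ln(131/133) + (0.009 + 0.49²/2)·0.5 = -0.0152 + 0.0645 = 0.0494
d₁ = 0.0494 / 0.3465 = 0.1425 ≈ 0.14
N(d₁) = N(0.14) = 0.5557
Δ_put = N(d₁) − 1 = 0.5557 − 1 = -0.4443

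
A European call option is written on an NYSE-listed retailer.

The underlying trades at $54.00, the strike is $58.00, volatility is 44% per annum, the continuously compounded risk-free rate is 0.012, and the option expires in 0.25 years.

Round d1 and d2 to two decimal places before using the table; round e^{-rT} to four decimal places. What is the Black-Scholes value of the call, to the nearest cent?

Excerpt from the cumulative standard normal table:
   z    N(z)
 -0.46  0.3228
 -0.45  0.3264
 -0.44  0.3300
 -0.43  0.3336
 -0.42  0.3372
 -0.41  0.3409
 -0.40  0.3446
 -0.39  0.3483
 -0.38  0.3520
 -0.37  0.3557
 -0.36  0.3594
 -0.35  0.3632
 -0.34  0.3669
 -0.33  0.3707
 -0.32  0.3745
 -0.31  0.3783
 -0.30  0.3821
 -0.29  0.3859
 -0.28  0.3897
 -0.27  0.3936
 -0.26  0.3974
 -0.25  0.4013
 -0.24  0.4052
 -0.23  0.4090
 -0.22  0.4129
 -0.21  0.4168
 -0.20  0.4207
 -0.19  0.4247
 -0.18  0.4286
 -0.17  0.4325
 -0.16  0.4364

T = 0.25;  σ√T = 0.2200
ln(S/K) + (r + σ²/2)T = ln(54/58) + (0.012 + 0.44²/2)·0.25 = -0.0715 + 0.0272 = -0.0443
d₁ = -0.0443 / 0.2200 = -0.2012 ⇒ -0.20
d₂ = d₁ − σ√T = -0.2012 − 0.2200 = -0.4212 ⇒ -0.42
e^(−rT) = e^(−0.012·0.25) = 0.9970
N(d₁) = N(-0.20) = 0.4207;  N(d₂) = N(-0.42) = 0.3372
C = 54·0.4207 − 58·0.9970·0.3372 = 22.7178 − 19.4989 = 3.2189

$3.22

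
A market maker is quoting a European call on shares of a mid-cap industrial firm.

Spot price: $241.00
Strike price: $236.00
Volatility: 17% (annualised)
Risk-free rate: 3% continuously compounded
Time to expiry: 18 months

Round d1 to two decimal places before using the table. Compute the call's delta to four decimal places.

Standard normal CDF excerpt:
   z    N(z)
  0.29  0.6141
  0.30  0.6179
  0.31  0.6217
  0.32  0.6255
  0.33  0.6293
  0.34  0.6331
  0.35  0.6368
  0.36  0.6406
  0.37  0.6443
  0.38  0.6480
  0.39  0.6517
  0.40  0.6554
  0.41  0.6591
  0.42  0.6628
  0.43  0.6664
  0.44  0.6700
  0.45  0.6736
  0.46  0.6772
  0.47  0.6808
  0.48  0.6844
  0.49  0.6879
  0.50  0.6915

0.6628

σ√T = 0.17·√1.5 = 0.2082
d₁ = [ln(241/236) + (0.03 + 0.17²/2)·1.5] / 0.2082 = [0.0210 + 0.0667] / 0.2082 = 0.4209 → 0.42
N(d₁) = N(0.42) = 0.6628
Δ_call = N(d₁) = 0.6628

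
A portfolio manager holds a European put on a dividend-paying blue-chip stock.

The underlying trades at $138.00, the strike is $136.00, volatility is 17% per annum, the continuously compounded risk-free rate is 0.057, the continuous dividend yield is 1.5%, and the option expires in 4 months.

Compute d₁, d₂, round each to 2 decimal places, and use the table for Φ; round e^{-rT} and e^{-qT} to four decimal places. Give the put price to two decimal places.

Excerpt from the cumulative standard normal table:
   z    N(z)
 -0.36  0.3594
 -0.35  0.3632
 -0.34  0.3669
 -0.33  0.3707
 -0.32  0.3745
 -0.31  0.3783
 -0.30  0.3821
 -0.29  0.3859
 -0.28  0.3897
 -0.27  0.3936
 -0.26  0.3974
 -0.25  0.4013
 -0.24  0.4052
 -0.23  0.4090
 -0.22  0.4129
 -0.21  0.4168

$3.69

T = 0.3333;  σ√T = 0.0981
d₁ = [ln(138/136) + (0.057 − 0.015 + 0.17²/2)·0.3333] / 0.0981 = [0.0146 + 0.0188] / 0.0981 = 0.3405 which rounds to 0.34
d₂ = d₁ − σ√T = 0.3405 − 0.0981 = 0.2423 which rounds to 0.24
e^(−qT) = e^(−0.015·0.3333) = 0.9950;  e^(−rT) = e^(−0.057·0.3333) = 0.9812
N(−d₂) = N(-0.24) = 0.4052;  N(−d₁) = N(-0.34) = 0.3669
P = 136·0.9812·0.4052 − 138·0.9950·0.3669 = 54.0712 − 50.3790 = 3.6921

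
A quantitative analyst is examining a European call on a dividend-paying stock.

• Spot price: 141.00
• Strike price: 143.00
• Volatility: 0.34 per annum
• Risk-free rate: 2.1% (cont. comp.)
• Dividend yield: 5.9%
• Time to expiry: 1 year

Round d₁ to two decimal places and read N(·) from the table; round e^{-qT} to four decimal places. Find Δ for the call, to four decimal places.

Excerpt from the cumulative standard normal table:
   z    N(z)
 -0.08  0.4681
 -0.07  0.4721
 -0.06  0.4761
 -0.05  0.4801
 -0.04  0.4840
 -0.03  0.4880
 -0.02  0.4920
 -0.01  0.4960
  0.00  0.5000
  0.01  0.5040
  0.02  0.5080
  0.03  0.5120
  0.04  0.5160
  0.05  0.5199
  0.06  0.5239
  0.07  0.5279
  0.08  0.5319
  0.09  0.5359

σ√T = 0.34 × 1.0000 = 0.3400
d₁ = [ln(141/143) + (0.021 − 0.059 + ½·0.34²)·1] / (σ√T) = (-0.0141 + 0.0198) / 0.3400 = 0.0168 ⇒ 0.02
N(d₁) = N(0.02) = 0.5080
Δ_call = e^(−qT)·N(d₁) = 0.9427·0.5080 = 0.4789

0.4789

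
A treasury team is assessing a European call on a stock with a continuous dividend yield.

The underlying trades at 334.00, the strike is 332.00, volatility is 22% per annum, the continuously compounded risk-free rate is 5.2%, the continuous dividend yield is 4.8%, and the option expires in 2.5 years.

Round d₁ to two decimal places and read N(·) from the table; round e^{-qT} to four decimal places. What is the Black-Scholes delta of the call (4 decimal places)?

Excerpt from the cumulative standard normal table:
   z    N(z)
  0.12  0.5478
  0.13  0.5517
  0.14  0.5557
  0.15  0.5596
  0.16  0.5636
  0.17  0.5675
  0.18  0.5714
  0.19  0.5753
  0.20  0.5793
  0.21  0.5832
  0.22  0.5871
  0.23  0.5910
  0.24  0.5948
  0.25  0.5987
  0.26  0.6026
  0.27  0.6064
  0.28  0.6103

T = 2.5;  σ√T = 0.3479
d₁ = [ln(334/332) + (0.052 − 0.048 + 0.22²/2)·2.5] / 0.3479 = [0.0060 + 0.0705] / 0.3479 = 0.2199 which rounds to 0.22
N(d₁) = N(0.22) = 0.5871
Δ_call = e^(−qT)·N(d₁) = 0.8869·0.5871 = 0.5207

0.5207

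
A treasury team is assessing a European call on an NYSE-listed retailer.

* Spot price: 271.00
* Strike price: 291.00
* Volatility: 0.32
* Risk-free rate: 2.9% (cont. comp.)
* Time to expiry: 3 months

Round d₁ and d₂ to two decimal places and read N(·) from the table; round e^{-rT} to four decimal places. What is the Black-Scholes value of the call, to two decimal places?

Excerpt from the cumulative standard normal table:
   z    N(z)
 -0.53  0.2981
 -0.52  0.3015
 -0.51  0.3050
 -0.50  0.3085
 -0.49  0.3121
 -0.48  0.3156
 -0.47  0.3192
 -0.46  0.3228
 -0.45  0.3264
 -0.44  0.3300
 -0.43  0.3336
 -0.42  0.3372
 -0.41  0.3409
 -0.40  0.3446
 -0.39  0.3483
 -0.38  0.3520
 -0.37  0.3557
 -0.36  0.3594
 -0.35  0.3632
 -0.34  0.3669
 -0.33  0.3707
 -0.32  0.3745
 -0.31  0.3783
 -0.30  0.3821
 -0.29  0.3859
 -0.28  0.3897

T = 0.25;  σ√T = 0.1600
d₁ = [ln(271/291) + (0.029 + 0.32²/2)·0.25] / 0.1600 = [-0.0712 + 0.0201] / 0.1600 = -0.3197 → -0.32
d₂ = d₁ − σ√T = -0.3197 − 0.1600 = -0.4797 → -0.48
exp(−rT) = exp(−0.029·0.25) = 0.9928
C = 271·N(-0.32) − 291·0.9928·N(-0.48) = 271·0.3745 − 291·0.9928·0.3156 = 101.4895 − 91.1784 = 10.3111

10.31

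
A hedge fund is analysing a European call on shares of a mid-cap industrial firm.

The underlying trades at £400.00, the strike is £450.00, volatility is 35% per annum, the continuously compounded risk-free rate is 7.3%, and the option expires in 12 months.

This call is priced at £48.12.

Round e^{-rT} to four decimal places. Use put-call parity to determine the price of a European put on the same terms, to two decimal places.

e^(−rT) = e^(−0.073·1) = 0.9296
Put-call parity: C − P = S − K·e^(−rT) = 400 − 450·0.9296 = 400 − 418.3200 = -18.3200
P = C − (C − P) = 48.12 − (-18.3200) = 66.4400

£66.44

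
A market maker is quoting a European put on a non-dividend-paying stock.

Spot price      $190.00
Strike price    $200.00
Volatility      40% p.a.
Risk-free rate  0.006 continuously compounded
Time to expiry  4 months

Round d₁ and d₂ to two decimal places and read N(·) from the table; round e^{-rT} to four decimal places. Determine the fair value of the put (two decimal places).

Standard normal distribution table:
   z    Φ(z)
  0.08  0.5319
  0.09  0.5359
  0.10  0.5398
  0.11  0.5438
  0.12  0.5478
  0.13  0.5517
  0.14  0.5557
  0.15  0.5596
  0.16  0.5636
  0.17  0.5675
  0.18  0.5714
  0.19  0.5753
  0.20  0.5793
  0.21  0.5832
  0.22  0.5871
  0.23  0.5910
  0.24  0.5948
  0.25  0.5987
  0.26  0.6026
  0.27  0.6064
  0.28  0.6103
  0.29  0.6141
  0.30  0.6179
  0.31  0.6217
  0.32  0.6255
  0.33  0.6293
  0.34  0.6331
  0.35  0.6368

$23.05

T = 0.3333;  σ√T = 0.2309
d₁ = [ln(190/200) + (0.006 + 0.4²/2)·0.3333] / 0.2309 = [-0.0513 + 0.0287] / 0.2309 = -0.0980 → -0.10
d₂ = d₁ − σ√T = -0.0980 − 0.2309 = -0.3289 → -0.33
e^(−rT) = e^(−0.006·0.3333) = 0.9980
P = 200·0.9980·N(0.33) − 190·N(0.10) = 200·0.9980·0.6293 − 190·0.5398 = 125.6083 − 102.5620 = 23.0463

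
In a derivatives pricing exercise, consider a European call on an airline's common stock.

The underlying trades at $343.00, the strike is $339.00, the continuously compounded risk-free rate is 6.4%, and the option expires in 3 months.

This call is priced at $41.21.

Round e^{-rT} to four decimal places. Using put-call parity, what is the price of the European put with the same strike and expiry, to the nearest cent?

$31.82

exp(−rT) = exp(−0.064·0.25) = 0.9841
Put-call parity: C − P = S − K·e^(−rT) = 343 − 339·0.9841 = 343 − 333.6099 = 9.3901
P = C − (C − P) = 41.21 − (9.3901) = 31.8199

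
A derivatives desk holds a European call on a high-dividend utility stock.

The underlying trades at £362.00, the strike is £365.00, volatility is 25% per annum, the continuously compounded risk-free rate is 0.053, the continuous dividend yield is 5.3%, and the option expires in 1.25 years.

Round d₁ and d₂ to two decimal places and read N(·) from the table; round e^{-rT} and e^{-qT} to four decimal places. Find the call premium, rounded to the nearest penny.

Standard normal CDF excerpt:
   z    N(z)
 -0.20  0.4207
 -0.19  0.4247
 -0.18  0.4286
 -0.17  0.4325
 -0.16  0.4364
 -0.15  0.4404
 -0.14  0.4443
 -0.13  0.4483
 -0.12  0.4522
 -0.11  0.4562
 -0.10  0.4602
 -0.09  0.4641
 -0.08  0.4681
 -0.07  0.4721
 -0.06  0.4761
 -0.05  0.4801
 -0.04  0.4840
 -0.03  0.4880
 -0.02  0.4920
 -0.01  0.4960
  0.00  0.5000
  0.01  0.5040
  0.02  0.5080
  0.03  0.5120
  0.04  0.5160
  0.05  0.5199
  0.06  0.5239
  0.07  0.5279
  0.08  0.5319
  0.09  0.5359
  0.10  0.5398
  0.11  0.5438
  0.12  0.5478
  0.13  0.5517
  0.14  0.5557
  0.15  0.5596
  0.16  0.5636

T = 1.25;  σ√T = 0.2795
d₁ = [ln(362/365) + (0.053 − 0.053 + 0.25²/2)·1.25] / 0.2795 = [-0.0083 + 0.0391] / 0.2795 = 0.1102 ⇒ 0.11
d₂ = d₁ − σ√T = 0.1102 − 0.2795 = -0.1693 ⇒ -0.17
exp(−qT) = exp(−0.053·1.25) = 0.9359;  exp(−rT) = exp(−0.053·1.25) = 0.9359
C = 362·0.9359·N(0.11) − 365·0.9359·N(-0.17) = 362·0.9359·0.5438 − 365·0.9359·0.4325 = 184.2372 − 147.7435 = 36.4936

£36.49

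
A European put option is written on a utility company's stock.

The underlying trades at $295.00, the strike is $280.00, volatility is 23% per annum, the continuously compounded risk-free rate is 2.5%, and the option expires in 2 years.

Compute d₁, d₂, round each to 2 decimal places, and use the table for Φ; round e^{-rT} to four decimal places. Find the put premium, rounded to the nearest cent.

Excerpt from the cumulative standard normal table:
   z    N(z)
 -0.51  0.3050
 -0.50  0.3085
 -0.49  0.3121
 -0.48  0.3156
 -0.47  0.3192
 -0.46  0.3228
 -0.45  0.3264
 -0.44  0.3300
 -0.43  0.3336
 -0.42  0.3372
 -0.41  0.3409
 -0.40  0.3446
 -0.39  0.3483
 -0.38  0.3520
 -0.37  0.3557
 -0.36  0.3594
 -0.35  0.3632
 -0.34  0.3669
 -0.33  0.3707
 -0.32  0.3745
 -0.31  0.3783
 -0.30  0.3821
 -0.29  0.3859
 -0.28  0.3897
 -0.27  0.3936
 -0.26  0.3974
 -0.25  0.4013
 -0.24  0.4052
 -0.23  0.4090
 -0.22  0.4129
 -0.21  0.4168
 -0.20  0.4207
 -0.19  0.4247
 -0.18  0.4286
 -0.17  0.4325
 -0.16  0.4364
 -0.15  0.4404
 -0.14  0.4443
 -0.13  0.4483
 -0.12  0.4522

T = 2;  σ√T = 0.3253
ln(S/K) + (r + σ²/2)T = ln(295/280) + (0.025 + 0.23²/2)·2 = 0.0522 + 0.1029 = 0.1551
d₁ = 0.1551 / 0.3253 = 0.4768 → 0.48
d₂ = d₁ − σ√T = 0.4768 − 0.3253 = 0.1515 → 0.15
e^(−rT) = e^(−0.025·2) = 0.9512
P = 280·0.9512·N(-0.15) − 295·N(-0.48) = 280·0.9512·0.4404 − 295·0.3156 = 117.2944 − 93.1020 = 24.1924

$24.19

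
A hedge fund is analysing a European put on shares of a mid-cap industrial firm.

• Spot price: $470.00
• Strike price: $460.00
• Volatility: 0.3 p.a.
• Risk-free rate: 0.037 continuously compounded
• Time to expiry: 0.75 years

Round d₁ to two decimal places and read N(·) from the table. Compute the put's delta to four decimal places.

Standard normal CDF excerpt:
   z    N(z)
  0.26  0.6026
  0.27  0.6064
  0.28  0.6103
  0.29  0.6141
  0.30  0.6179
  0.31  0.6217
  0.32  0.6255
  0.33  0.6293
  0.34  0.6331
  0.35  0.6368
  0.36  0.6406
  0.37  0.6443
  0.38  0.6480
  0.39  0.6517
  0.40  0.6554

T = 0.75;  σ√T = 0.2598
ln(S/K) + (r + σ²/2)T = ln(470/460) + (0.037 + 0.3²/2)·0.75 = 0.0215 + 0.0615 = 0.0830
d₁ = 0.0830 / 0.2598 = 0.3195 → 0.32
N(d₁) = N(0.32) = 0.6255
Δ_put = N(d₁) − 1 = 0.6255 − 1 = -0.3745

-0.3745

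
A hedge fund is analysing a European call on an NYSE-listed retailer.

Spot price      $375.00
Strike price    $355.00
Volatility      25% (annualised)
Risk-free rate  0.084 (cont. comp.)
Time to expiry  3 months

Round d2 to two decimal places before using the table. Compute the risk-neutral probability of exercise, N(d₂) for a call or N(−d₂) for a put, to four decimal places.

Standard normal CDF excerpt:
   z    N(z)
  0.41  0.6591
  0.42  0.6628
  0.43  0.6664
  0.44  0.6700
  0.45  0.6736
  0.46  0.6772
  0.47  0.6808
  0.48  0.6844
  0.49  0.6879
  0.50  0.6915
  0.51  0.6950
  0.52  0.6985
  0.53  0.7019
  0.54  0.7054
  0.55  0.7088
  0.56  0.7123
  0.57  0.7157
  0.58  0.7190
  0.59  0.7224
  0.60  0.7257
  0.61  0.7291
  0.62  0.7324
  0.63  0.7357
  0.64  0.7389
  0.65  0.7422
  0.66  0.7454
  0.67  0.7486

0.7054

T = 0.25;  σ√T = 0.1250
d₁ = [ln(375/355) + (0.084 + 0.25²/2)·0.25] / 0.1250 = [0.0548 + 0.0288] / 0.1250 = 0.6690 → 0.67
d₂ = d₁ − σ√T = 0.6690 − 0.1250 = 0.5440 → 0.54
Pr(exercise) under Q = N(d₂) = 0.7054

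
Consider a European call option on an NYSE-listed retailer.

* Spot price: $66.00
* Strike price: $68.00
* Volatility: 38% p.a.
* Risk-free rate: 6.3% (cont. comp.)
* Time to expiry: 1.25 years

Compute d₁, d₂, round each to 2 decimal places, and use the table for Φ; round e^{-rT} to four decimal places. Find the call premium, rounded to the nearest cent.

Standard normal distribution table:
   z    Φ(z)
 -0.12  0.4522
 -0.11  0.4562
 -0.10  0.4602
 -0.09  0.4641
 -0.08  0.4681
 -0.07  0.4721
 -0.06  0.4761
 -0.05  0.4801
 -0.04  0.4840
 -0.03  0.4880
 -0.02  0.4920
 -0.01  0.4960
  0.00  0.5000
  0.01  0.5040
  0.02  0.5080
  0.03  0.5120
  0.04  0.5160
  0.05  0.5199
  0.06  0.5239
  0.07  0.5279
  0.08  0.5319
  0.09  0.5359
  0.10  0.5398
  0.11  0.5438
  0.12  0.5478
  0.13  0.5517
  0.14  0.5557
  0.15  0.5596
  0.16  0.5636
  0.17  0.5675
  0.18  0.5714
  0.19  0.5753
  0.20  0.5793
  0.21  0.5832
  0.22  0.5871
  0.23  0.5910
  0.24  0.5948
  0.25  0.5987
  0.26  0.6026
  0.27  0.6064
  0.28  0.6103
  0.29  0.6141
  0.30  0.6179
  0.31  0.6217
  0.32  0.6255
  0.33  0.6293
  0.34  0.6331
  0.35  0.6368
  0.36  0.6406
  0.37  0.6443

T = 1.25;  σ√T = 0.4249
d₁ = [ln(66/68) + (0.063 + ½·0.38²)·1.25] / (σ√T) = (-0.0299 + 0.1690) / 0.4249 = 0.3275 → 0.33
d₂ = 0.3275 − 0.4249 = -0.0973 → -0.10
exp(−rT) = exp(−0.063·1.25) = 0.9243
N(d₁) = N(0.33) = 0.6293;  N(d₂) = N(-0.10) = 0.4602
C = 66·0.6293 − 68·0.9243·0.4602 = 41.5338 − 28.9247 = 12.6091

$12.61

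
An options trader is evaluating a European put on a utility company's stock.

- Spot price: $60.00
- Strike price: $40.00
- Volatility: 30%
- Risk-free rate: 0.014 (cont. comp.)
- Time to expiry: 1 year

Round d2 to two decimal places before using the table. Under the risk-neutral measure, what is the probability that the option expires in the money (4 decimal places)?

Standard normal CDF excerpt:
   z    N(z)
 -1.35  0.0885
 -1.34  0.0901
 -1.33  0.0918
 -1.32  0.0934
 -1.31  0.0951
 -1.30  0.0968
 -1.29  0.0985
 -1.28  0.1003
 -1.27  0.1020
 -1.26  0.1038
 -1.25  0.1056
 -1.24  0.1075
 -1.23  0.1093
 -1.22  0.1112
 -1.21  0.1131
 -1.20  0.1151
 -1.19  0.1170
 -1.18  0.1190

0.1056

σ√T = 0.3·√1 = 0.3000
d₁ = [ln(60/40) + (0.014 + 0.3²/2)·1] / 0.3000 = [0.4055 + 0.0590] / 0.3000 = 1.5482 ≈ 1.55
d₂ = d₁ − σ√T = 1.5482 − 0.3000 = 1.2482 ≈ 1.25
Pr(exercise) under Q = N(−d₂) = N(-1.25) = 0.1056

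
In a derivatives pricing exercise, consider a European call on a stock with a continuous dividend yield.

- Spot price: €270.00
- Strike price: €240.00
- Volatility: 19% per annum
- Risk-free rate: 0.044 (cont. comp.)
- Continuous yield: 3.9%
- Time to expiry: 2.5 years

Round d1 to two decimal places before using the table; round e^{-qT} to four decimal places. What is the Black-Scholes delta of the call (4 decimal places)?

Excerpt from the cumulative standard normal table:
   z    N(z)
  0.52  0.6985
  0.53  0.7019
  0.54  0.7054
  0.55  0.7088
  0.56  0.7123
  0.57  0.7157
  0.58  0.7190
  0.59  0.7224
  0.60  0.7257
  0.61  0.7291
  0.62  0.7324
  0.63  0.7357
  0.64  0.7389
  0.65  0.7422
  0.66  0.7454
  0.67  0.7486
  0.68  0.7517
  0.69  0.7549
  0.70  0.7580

σ√T = 0.19·√2.5 = 0.3004
d₁ = [ln(270/240) + (0.044 − 0.039 + 0.19²/2)·2.5] / 0.3004 = [0.1178 + 0.0576] / 0.3004 = 0.5839 → 0.58
N(d₁) = N(0.58) = 0.7190
Δ_call = e^(−qT)·N(d₁) = 0.9071·0.7190 = 0.6522

0.6522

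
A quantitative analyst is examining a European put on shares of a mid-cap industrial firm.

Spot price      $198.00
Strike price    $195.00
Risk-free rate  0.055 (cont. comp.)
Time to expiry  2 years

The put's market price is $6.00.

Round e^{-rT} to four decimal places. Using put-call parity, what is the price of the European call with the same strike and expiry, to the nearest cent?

e^(−rT) = e^(−0.055·2) = 0.8958
Put-call parity: C − P = S − K·e^(−rT) = 198 − 195·0.8958 = 198 − 174.6810 = 23.3190
C = P + (C − P) = 6.00 + (23.3190) = 29.3190

$29.32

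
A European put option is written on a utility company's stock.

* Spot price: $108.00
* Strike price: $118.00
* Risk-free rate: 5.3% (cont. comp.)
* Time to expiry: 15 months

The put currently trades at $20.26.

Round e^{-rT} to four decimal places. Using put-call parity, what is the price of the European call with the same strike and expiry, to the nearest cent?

$17.82

e^(−rT) = e^(−0.053·1.25) = 0.9359
Put-call parity: C − P = S − K·e^(−rT) = 108 − 118·0.9359 = 108 − 110.4362 = -2.4362
C = P + (C − P) = 20.26 + (-2.4362) = 17.8238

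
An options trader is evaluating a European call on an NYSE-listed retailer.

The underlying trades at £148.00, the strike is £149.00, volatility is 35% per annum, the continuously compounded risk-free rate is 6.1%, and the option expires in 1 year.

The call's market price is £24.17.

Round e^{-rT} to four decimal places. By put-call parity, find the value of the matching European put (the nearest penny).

e^(−rT) = e^(−0.061·1) = 0.9408
Put-call parity: C − P = S − K·e^(−rT) = 148 − 149·0.9408 = 148 − 140.1792 = 7.8208
P = C − (C − P) = 24.17 − (7.8208) = 16.3492

£16.35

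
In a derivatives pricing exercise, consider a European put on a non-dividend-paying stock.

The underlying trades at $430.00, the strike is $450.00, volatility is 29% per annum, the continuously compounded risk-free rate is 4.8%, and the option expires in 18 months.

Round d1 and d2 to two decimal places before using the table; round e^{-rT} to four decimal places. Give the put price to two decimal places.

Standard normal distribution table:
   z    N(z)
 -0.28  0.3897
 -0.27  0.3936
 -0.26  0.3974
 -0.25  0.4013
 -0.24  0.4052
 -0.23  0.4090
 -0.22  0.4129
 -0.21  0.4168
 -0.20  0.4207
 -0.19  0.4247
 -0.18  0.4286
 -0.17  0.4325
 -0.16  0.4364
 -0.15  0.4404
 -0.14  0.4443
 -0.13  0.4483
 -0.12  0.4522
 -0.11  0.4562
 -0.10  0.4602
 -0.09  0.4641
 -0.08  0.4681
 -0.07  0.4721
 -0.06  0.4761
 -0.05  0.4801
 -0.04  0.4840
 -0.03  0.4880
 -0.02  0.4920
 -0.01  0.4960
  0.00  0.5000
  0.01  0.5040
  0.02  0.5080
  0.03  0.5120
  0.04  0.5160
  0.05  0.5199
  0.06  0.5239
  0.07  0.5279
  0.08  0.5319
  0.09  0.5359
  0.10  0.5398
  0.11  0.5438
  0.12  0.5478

$53.47

σ√T = 0.29 × 1.2247 = 0.3552
d₁ = [ln(430/450) + (0.048 + 0.29²/2)·1.5] / 0.3552 = [-0.0455 + 0.1351] / 0.3552 = 0.2523 ≈ 0.25
d₂ = d₁ − σ√T = 0.2523 − 0.3552 = -0.1029 ≈ -0.10
exp(−rT) = exp(−0.048·1.5) = 0.9305
N(−d₂) = N(0.10) = 0.5398;  N(−d₁) = N(-0.25) = 0.4013
P = 450·0.9305·0.5398 − 430·0.4013 = 226.0278 − 172.5590 = 53.4688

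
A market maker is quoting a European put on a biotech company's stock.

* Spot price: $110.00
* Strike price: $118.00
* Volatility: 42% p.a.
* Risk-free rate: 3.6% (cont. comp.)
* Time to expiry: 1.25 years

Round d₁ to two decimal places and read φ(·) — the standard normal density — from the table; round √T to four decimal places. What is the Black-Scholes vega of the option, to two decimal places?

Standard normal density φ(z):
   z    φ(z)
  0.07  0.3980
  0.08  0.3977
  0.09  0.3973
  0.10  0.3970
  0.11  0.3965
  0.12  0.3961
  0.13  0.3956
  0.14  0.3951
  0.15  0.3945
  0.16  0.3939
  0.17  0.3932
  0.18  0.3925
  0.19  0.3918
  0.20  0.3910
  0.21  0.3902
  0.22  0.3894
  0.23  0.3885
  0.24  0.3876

48.27

T = 1.25;  σ√T = 0.4696
ln(S/K) + (r + σ²/2)T = ln(110/118) + (0.036 + 0.42²/2)·1.25 = -0.0702 + 0.1552 = 0.0850
d₁ = 0.0850 / 0.4696 = 0.1811 which rounds to 0.18
√T = √1.25 = 1.1180
φ(d₁) = φ(0.18) = 0.3925
vega = S·φ(d₁)·√T = 110·0.3925·1.1180 = 48.2697
(Vega is the same for a European call and put with the same parameters.)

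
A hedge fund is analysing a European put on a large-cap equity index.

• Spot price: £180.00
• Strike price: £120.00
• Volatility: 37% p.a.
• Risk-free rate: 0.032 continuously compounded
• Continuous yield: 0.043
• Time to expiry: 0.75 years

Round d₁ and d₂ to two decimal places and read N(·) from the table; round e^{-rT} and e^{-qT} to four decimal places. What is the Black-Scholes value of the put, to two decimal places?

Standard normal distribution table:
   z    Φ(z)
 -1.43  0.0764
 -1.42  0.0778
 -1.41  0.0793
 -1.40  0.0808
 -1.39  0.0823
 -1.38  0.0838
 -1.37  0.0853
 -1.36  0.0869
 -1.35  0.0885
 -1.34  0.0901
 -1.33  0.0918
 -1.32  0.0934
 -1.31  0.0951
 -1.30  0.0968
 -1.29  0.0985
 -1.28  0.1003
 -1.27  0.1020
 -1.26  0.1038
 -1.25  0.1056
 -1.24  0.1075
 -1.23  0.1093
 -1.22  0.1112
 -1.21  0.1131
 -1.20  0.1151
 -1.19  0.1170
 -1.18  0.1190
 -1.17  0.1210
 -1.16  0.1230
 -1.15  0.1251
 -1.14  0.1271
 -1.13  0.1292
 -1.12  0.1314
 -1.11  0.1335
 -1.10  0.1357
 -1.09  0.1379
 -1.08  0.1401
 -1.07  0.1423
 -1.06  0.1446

£2.33

σ√T = 0.37 × 0.8660 = 0.3204
d₁ = [ln(180/120) + (0.032 − 0.043 + 0.37²/2)·0.75] / 0.3204 = [0.4055 + 0.0431] / 0.3204 = 1.3998 ⇒ 1.40
d₂ = d₁ − σ√T = 1.3998 − 0.3204 = 1.0794 ⇒ 1.08
exp(−qT) = exp(−0.043·0.75) = 0.9683;  exp(−rT) = exp(−0.032·0.75) = 0.9763
N(−d₂) = N(-1.08) = 0.1401;  N(−d₁) = N(-1.40) = 0.0808
P = 120·0.9763·0.1401 − 180·0.9683·0.0808 = 16.4136 − 14.0830 = 2.3306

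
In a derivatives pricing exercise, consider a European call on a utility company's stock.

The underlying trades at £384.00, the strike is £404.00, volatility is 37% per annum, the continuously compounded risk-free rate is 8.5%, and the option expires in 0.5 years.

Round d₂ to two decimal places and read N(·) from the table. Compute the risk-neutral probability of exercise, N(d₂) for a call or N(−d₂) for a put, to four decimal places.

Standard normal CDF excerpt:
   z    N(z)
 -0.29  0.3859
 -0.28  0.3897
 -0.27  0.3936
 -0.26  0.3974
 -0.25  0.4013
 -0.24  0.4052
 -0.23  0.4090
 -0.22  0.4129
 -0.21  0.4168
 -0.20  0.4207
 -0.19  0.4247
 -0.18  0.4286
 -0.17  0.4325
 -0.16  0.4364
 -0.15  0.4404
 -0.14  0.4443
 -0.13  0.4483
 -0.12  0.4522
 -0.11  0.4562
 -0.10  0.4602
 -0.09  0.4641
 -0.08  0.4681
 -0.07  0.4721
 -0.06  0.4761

0.4364

T = 0.5;  σ√T = 0.2616
d₁ = [ln(384/404) + (0.085 + ½·0.37²)·0.5] / (σ√T) = (-0.0508 + 0.0767) / 0.2616 = 0.0992 ≈ 0.10
d₂ = 0.0992 − 0.2616 = -0.1624 ≈ -0.16
Pr(exercise) under Q = N(d₂) = 0.4364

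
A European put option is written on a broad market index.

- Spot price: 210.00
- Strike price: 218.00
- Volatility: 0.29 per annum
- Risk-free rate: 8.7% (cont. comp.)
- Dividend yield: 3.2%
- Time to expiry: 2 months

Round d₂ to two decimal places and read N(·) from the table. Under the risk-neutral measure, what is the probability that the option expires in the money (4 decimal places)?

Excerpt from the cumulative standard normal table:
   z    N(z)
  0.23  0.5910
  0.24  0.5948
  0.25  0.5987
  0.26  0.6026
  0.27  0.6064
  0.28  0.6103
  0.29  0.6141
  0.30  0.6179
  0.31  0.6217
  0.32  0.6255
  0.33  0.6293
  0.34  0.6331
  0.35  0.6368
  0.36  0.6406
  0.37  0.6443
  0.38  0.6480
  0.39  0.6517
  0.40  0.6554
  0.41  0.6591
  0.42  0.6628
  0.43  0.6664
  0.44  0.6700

σ√T = 0.29·√0.1667 = 0.1184
d₁ = [ln(210/218) + (0.087 − 0.032 + 0.29²/2)·0.1667] / 0.1184 = [-0.0374 + 0.0162] / 0.1184 = -0.1792 ⇒ -0.18
d₂ = d₁ − σ√T = -0.1792 − 0.1184 = -0.2976 ⇒ -0.30
Pr(exercise) under Q = N(−d₂) = N(0.30) = 0.6179

0.6179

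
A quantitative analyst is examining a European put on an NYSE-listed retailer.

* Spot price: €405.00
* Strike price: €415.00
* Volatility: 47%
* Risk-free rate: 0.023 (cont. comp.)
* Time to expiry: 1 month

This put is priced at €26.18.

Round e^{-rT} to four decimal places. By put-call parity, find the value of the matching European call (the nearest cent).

e^(−rT) = e^(−0.023·0.08333) = 0.9981
Put-call parity: C − P = S − K·e^(−rT) = 405 − 415·0.9981 = 405 − 414.2115 = -9.2115
C = P + (C − P) = 26.18 + (-9.2115) = 16.9685

€16.97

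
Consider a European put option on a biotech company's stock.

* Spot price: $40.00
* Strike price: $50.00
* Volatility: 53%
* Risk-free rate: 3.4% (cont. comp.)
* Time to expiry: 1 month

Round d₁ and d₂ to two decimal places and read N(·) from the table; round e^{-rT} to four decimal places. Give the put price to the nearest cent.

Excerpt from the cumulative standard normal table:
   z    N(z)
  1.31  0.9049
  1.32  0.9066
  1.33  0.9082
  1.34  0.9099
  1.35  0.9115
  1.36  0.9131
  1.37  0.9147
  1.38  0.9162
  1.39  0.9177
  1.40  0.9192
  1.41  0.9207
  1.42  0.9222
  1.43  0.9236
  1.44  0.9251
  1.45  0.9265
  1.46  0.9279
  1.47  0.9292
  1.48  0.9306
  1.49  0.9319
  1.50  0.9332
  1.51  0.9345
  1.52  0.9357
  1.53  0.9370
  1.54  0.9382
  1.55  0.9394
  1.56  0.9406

$10.13

T = 0.08333;  σ√T = 0.1530
ln(S/K) + (r + σ²/2)T = ln(40/50) + (0.034 + 0.53²/2)·0.08333 = -0.2231 + 0.0145 = -0.2086
d₁ = -0.2086 / 0.1530 = -1.3635 which rounds to -1.36
d₂ = d₁ − σ√T = -1.3635 − 0.1530 = -1.5165 which rounds to -1.52
exp(−rT) = exp(−0.034·0.08333) = 0.9972
P = 50·0.9972·N(1.52) − 40·N(1.36) = 50·0.9972·0.9357 − 40·0.9131 = 46.6540 − 36.5240 = 10.1300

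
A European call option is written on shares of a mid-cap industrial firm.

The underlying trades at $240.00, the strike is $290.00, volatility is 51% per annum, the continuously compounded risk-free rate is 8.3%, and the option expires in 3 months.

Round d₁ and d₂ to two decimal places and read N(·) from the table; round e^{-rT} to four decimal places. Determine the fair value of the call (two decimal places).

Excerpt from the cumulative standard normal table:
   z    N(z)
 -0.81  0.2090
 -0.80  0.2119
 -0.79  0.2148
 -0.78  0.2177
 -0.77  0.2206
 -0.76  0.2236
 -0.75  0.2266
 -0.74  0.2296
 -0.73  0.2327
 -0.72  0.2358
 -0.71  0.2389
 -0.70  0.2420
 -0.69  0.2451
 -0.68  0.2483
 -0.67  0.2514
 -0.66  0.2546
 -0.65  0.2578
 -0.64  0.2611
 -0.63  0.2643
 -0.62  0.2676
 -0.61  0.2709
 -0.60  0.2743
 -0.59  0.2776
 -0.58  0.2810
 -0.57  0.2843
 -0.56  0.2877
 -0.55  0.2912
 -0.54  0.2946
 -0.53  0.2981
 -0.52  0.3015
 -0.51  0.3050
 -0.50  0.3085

σ√T = 0.51·√0.25 = 0.2550
d₁ = [ln(240/290) + (0.083 + ½·0.51²)·0.25] / (σ√T) = (-0.1892 + 0.0533) / 0.2550 = -0.5333 ⇒ -0.53
d₂ = -0.5333 − 0.2550 = -0.7883 ⇒ -0.79
exp(−rT) = exp(−0.083·0.25) = 0.9795
N(d₁) = N(-0.53) = 0.2981;  N(d₂) = N(-0.79) = 0.2148
C = 240·0.2981 − 290·0.9795·0.2148 = 71.5440 − 61.0150 = 10.5290

$10.53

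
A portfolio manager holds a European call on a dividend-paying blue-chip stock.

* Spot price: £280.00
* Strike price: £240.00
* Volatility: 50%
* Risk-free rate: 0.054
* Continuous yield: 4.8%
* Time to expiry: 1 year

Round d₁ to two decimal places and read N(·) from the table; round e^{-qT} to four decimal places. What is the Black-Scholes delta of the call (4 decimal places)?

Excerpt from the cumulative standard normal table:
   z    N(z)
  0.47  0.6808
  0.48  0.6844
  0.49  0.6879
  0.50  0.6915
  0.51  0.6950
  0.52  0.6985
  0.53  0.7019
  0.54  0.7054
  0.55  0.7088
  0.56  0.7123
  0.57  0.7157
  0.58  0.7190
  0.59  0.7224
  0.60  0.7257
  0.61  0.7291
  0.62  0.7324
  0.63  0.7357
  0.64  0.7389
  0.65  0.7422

0.6821

σ√T = 0.5 × 1.0000 = 0.5000
d₁ = [ln(280/240) + (0.054 − 0.048 + 0.5²/2)·1] / 0.5000 = [0.1542 + 0.1310] / 0.5000 = 0.5703 which rounds to 0.57
N(d₁) = N(0.57) = 0.7157
Δ_call = exp(−qT)·N(d₁) = 0.9531·0.7157 = 0.6821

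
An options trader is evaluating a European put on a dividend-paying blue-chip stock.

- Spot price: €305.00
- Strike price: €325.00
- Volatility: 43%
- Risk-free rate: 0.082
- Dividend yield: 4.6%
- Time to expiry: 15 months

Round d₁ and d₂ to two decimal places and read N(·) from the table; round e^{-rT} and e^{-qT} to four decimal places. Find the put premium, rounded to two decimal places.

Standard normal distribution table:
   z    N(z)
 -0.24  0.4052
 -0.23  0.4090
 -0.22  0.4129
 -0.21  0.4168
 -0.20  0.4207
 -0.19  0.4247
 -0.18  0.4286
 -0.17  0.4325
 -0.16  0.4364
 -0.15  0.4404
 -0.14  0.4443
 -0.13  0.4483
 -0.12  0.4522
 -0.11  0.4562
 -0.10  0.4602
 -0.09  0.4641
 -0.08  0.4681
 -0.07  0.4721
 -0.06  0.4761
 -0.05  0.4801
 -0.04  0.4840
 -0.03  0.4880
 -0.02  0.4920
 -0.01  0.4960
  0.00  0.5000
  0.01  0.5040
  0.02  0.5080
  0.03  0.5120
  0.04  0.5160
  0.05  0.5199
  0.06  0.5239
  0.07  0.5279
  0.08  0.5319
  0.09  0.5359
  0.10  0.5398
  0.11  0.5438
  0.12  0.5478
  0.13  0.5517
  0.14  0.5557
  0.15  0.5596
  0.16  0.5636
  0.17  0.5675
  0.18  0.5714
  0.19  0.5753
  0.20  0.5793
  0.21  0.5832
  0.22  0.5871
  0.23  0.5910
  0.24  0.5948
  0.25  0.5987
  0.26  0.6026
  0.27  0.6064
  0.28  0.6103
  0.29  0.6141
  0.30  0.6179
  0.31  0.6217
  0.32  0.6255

σ√T = 0.43·√1.25 = 0.4808
d₁ = [ln(305/325) + (0.082 − 0.046 + 0.43²/2)·1.25] / 0.4808 = [-0.0635 + 0.1606] / 0.4808 = 0.2019 which rounds to 0.20
d₂ = d₁ − σ√T = 0.2019 − 0.4808 = -0.2789 which rounds to -0.28
e^(−qT) = e^(−0.046·1.25) = 0.9441;  e^(−rT) = e^(−0.082·1.25) = 0.9026
N(−d₂) = N(0.28) = 0.6103;  N(−d₁) = N(-0.20) = 0.4207
P = 325·0.9026·0.6103 − 305·0.9441·0.4207 = 179.0285 − 121.1408 = 57.8877

€57.89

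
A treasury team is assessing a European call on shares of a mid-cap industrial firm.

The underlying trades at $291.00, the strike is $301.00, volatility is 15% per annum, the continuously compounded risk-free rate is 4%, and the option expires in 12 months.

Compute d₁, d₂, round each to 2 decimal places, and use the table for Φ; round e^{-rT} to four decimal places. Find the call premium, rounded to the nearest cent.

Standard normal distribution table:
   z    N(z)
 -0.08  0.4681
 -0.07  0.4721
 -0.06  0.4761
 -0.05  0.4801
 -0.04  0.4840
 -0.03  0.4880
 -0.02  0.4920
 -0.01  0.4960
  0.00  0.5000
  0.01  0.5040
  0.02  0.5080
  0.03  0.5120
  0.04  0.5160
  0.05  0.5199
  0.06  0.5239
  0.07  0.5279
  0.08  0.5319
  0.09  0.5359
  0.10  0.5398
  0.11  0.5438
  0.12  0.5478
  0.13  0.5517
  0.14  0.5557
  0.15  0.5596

$18.28

T = 1;  σ√T = 0.1500
d₁ = [ln(291/301) + (0.04 + 0.15²/2)·1] / 0.1500 = [-0.0338 + 0.0513] / 0.1500 = 0.1164 ≈ 0.12
d₂ = d₁ − σ√T = 0.1164 − 0.1500 = -0.0336 ≈ -0.03
exp(−rT) = exp(−0.04·1) = 0.9608
N(d₁) = N(0.12) = 0.5478;  N(d₂) = N(-0.03) = 0.4880
C = 291·0.5478 − 301·0.9608·0.4880 = 159.4098 − 141.1300 = 18.2798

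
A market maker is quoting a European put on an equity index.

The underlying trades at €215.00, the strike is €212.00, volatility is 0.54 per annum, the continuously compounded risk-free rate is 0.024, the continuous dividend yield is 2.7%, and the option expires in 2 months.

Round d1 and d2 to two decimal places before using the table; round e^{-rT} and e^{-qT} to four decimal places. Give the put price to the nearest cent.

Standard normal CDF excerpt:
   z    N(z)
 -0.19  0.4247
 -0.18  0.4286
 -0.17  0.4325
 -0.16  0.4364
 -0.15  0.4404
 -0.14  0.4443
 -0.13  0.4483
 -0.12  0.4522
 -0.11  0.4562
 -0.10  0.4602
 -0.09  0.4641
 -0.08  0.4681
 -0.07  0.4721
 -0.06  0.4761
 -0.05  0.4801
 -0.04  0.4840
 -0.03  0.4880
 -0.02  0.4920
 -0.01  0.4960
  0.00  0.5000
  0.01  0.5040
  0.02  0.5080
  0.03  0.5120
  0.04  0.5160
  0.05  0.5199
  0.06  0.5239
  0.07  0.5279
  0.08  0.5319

σ√T = 0.54·√0.1667 = 0.2205
d₁ = [ln(215/212) + (0.024 − 0.027 + 0.54²/2)·0.1667] / 0.2205 = [0.0141 + 0.0238] / 0.2205 = 0.1717 ⇒ 0.17
d₂ = d₁ − σ√T = 0.1717 − 0.2205 = -0.0488 ⇒ -0.05
e^(−qT) = e^(−0.027·0.1667) = 0.9955;  e^(−rT) = e^(−0.024·0.1667) = 0.9960
P = 212·0.9960·N(0.05) − 215·0.9955·N(-0.17) = 212·0.9960·0.5199 − 215·0.9955·0.4325 = 109.7779 − 92.5691 = 17.2089

€17.21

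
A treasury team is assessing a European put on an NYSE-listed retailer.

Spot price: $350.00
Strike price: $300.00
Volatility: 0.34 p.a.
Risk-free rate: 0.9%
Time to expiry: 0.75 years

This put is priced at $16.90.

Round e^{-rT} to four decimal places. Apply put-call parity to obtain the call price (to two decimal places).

$68.91

e^(−rT) = e^(−0.009·0.75) = 0.9933
Put-call parity: C − P = S − K·e^(−rT) = 350 − 300·0.9933 = 350 − 297.9900 = 52.0100
C = P + (C − P) = 16.90 + (52.0100) = 68.9100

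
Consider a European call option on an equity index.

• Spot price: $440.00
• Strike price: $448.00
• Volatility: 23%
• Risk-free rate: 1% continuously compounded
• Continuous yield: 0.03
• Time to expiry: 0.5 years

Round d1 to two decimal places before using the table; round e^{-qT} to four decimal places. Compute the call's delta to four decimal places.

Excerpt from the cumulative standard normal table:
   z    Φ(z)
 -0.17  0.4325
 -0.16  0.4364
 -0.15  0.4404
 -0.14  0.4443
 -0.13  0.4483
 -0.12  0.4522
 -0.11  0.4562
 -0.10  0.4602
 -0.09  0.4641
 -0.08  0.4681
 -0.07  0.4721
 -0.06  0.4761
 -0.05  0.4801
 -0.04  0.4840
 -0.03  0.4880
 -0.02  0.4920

σ√T = 0.23·√0.5 = 0.1626
ln(S/K) + (r − q + σ²/2)T = ln(440/448) + (0.01 − 0.03 + 0.23²/2)·0.5 = -0.0180 + 0.0032 = -0.0148
d₁ = -0.0148 / 0.1626 = -0.0910 → -0.09
N(d₁) = N(-0.09) = 0.4641
Δ_call = exp(−qT)·N(d₁) = 0.9851·0.4641 = 0.4572

0.4572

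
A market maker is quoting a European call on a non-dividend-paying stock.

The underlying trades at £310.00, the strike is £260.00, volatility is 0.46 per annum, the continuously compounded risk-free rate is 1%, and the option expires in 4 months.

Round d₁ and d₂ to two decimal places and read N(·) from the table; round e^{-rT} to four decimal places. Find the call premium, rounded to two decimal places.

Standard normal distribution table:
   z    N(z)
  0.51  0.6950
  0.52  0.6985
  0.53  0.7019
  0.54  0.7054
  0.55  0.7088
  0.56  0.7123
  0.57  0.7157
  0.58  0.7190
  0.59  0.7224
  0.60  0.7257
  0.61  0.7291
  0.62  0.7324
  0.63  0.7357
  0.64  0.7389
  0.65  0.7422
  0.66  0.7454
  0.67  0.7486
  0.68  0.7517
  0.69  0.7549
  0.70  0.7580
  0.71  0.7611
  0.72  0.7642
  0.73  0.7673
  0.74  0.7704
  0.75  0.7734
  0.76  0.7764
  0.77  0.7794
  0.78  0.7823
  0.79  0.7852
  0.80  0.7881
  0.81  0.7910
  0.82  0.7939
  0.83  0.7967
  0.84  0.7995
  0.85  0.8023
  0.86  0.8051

T = 0.3333;  σ√T = 0.2656
d₁ = [ln(310/260) + (0.01 + ½·0.46²)·0.3333] / (σ√T) = (0.1759 + 0.0386) / 0.2656 = 0.8076 ≈ 0.81
d₂ = 0.8076 − 0.2656 = 0.5420 ≈ 0.54
e^(−rT) = e^(−0.01·0.3333) = 0.9967
C = 310·N(0.81) − 260·0.9967·N(0.54) = 310·0.7910 − 260·0.9967·0.7054 = 245.2100 − 182.7988 = 62.4112

£62.41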